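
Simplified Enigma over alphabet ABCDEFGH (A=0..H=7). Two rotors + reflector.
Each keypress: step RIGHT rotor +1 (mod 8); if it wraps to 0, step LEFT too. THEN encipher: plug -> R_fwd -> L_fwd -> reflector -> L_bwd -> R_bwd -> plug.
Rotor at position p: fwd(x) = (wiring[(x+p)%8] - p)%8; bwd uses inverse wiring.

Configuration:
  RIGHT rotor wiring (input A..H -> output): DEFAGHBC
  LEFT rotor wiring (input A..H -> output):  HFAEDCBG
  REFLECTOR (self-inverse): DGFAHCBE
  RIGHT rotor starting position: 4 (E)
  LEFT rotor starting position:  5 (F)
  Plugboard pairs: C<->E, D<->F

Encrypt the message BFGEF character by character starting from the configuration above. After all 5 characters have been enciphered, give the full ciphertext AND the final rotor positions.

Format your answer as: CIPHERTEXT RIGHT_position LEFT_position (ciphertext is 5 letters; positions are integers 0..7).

Char 1 ('B'): step: R->5, L=5; B->plug->B->R->E->L->A->refl->D->L'->F->R'->C->plug->E
Char 2 ('F'): step: R->6, L=5; F->plug->D->R->G->L->H->refl->E->L'->B->R'->H->plug->H
Char 3 ('G'): step: R->7, L=5; G->plug->G->R->A->L->F->refl->C->L'->D->R'->A->plug->A
Char 4 ('E'): step: R->0, L->6 (L advanced); E->plug->C->R->F->L->G->refl->B->L'->C->R'->H->plug->H
Char 5 ('F'): step: R->1, L=6; F->plug->D->R->F->L->G->refl->B->L'->C->R'->H->plug->H
Final: ciphertext=EHAHH, RIGHT=1, LEFT=6

Answer: EHAHH 1 6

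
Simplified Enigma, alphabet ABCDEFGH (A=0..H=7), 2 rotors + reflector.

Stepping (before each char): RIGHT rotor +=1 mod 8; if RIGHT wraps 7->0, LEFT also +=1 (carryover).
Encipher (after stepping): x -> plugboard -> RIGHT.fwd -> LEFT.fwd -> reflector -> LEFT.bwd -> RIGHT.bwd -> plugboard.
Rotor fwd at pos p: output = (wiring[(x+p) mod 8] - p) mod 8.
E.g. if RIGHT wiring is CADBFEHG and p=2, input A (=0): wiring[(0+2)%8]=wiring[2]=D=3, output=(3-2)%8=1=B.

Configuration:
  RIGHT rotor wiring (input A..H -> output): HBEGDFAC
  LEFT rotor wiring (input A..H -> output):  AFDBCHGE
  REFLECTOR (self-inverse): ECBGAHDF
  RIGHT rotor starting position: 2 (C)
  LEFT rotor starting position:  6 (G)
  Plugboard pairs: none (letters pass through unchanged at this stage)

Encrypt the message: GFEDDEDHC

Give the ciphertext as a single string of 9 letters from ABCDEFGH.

Char 1 ('G'): step: R->3, L=6; G->plug->G->R->G->L->E->refl->A->L'->A->R'->B->plug->B
Char 2 ('F'): step: R->4, L=6; F->plug->F->R->F->L->D->refl->G->L'->B->R'->B->plug->B
Char 3 ('E'): step: R->5, L=6; E->plug->E->R->E->L->F->refl->H->L'->D->R'->B->plug->B
Char 4 ('D'): step: R->6, L=6; D->plug->D->R->D->L->H->refl->F->L'->E->R'->B->plug->B
Char 5 ('D'): step: R->7, L=6; D->plug->D->R->F->L->D->refl->G->L'->B->R'->H->plug->H
Char 6 ('E'): step: R->0, L->7 (L advanced); E->plug->E->R->D->L->E->refl->A->L'->G->R'->D->plug->D
Char 7 ('D'): step: R->1, L=7; D->plug->D->R->C->L->G->refl->D->L'->F->R'->C->plug->C
Char 8 ('H'): step: R->2, L=7; H->plug->H->R->H->L->H->refl->F->L'->A->R'->F->plug->F
Char 9 ('C'): step: R->3, L=7; C->plug->C->R->C->L->G->refl->D->L'->F->R'->D->plug->D

Answer: BBBBHDCFD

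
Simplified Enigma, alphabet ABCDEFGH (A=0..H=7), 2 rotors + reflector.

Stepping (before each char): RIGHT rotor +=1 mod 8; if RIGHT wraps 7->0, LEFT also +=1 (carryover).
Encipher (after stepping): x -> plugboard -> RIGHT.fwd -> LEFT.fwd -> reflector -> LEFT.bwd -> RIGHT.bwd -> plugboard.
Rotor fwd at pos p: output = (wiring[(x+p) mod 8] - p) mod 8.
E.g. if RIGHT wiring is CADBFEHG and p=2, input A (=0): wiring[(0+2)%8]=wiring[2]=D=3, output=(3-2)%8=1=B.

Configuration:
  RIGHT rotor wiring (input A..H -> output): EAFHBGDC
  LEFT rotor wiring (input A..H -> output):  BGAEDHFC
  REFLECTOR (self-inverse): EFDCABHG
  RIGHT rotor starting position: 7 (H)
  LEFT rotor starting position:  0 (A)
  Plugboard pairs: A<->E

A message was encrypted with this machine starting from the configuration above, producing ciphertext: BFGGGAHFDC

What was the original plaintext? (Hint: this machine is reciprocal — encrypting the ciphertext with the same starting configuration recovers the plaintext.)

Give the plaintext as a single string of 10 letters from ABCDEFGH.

Char 1 ('B'): step: R->0, L->1 (L advanced); B->plug->B->R->A->L->F->refl->B->L'->G->R'->F->plug->F
Char 2 ('F'): step: R->1, L=1; F->plug->F->R->C->L->D->refl->C->L'->D->R'->H->plug->H
Char 3 ('G'): step: R->2, L=1; G->plug->G->R->C->L->D->refl->C->L'->D->R'->A->plug->E
Char 4 ('G'): step: R->3, L=1; G->plug->G->R->F->L->E->refl->A->L'->H->R'->E->plug->A
Char 5 ('G'): step: R->4, L=1; G->plug->G->R->B->L->H->refl->G->L'->E->R'->F->plug->F
Char 6 ('A'): step: R->5, L=1; A->plug->E->R->D->L->C->refl->D->L'->C->R'->G->plug->G
Char 7 ('H'): step: R->6, L=1; H->plug->H->R->A->L->F->refl->B->L'->G->R'->C->plug->C
Char 8 ('F'): step: R->7, L=1; F->plug->F->R->C->L->D->refl->C->L'->D->R'->A->plug->E
Char 9 ('D'): step: R->0, L->2 (L advanced); D->plug->D->R->H->L->E->refl->A->L'->F->R'->C->plug->C
Char 10 ('C'): step: R->1, L=2; C->plug->C->R->G->L->H->refl->G->L'->A->R'->D->plug->D

Answer: FHEAFGCECD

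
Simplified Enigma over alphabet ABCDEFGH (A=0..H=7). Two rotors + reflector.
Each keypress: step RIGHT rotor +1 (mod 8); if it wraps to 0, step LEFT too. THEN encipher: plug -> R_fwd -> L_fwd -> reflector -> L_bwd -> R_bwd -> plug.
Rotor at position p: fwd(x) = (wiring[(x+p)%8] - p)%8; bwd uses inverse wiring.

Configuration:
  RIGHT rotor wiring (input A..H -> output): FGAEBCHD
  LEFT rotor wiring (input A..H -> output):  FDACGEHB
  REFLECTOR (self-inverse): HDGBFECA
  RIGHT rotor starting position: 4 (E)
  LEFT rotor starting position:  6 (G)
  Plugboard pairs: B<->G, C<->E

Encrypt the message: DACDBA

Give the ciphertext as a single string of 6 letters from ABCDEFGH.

Char 1 ('D'): step: R->5, L=6; D->plug->D->R->A->L->B->refl->D->L'->B->R'->E->plug->C
Char 2 ('A'): step: R->6, L=6; A->plug->A->R->B->L->D->refl->B->L'->A->R'->D->plug->D
Char 3 ('C'): step: R->7, L=6; C->plug->E->R->F->L->E->refl->F->L'->D->R'->G->plug->B
Char 4 ('D'): step: R->0, L->7 (L advanced); D->plug->D->R->E->L->D->refl->B->L'->D->R'->H->plug->H
Char 5 ('B'): step: R->1, L=7; B->plug->G->R->C->L->E->refl->F->L'->G->R'->F->plug->F
Char 6 ('A'): step: R->2, L=7; A->plug->A->R->G->L->F->refl->E->L'->C->R'->B->plug->G

Answer: CDBHFG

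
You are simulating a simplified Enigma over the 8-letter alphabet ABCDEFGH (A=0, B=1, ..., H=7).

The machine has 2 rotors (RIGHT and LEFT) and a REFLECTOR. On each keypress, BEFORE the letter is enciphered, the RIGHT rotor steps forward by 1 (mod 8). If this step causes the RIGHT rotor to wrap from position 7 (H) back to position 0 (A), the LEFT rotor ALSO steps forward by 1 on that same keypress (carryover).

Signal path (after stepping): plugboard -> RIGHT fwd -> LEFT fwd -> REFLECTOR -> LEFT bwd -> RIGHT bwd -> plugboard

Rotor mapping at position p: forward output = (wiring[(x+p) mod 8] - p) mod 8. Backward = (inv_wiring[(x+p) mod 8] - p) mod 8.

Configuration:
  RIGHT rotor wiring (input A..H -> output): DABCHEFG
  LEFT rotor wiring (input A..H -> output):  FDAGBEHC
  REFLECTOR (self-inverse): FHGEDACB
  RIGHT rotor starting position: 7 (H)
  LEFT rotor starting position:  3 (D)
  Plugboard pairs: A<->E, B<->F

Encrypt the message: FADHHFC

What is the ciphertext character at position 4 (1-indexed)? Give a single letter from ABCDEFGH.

Char 1 ('F'): step: R->0, L->4 (L advanced); F->plug->B->R->A->L->F->refl->A->L'->B->R'->C->plug->C
Char 2 ('A'): step: R->1, L=4; A->plug->E->R->D->L->G->refl->C->L'->H->R'->A->plug->E
Char 3 ('D'): step: R->2, L=4; D->plug->D->R->C->L->D->refl->E->L'->G->R'->H->plug->H
Char 4 ('H'): step: R->3, L=4; H->plug->H->R->G->L->E->refl->D->L'->C->R'->D->plug->D

D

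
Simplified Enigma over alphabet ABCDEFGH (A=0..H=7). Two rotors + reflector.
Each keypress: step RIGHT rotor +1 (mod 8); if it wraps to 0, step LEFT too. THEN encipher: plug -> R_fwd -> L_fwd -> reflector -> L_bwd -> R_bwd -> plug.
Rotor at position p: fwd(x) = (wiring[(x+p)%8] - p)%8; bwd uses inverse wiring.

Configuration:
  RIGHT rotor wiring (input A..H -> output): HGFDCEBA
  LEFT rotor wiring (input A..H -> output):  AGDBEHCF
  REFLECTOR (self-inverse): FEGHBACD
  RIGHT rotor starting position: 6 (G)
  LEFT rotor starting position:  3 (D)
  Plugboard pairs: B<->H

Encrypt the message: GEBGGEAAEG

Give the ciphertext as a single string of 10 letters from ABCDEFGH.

Char 1 ('G'): step: R->7, L=3; G->plug->G->R->F->L->F->refl->A->L'->H->R'->C->plug->C
Char 2 ('E'): step: R->0, L->4 (L advanced); E->plug->E->R->C->L->G->refl->C->L'->F->R'->C->plug->C
Char 3 ('B'): step: R->1, L=4; B->plug->H->R->G->L->H->refl->D->L'->B->R'->D->plug->D
Char 4 ('G'): step: R->2, L=4; G->plug->G->R->F->L->C->refl->G->L'->C->R'->D->plug->D
Char 5 ('G'): step: R->3, L=4; G->plug->G->R->D->L->B->refl->E->L'->E->R'->F->plug->F
Char 6 ('E'): step: R->4, L=4; E->plug->E->R->D->L->B->refl->E->L'->E->R'->D->plug->D
Char 7 ('A'): step: R->5, L=4; A->plug->A->R->H->L->F->refl->A->L'->A->R'->F->plug->F
Char 8 ('A'): step: R->6, L=4; A->plug->A->R->D->L->B->refl->E->L'->E->R'->G->plug->G
Char 9 ('E'): step: R->7, L=4; E->plug->E->R->E->L->E->refl->B->L'->D->R'->F->plug->F
Char 10 ('G'): step: R->0, L->5 (L advanced); G->plug->G->R->B->L->F->refl->A->L'->C->R'->E->plug->E

Answer: CCDDFDFGFE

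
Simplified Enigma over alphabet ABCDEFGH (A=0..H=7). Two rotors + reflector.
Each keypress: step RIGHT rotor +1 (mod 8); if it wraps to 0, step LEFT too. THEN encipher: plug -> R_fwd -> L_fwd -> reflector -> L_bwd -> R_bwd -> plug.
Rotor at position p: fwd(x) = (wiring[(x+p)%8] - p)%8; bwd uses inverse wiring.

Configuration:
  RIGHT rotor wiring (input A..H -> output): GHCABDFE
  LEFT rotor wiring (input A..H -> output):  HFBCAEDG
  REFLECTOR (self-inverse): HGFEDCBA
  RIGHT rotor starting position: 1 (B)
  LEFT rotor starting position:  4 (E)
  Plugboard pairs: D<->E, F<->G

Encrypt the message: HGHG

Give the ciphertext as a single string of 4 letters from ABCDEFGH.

Answer: CBEC

Derivation:
Char 1 ('H'): step: R->2, L=4; H->plug->H->R->F->L->B->refl->G->L'->H->R'->C->plug->C
Char 2 ('G'): step: R->3, L=4; G->plug->F->R->D->L->C->refl->F->L'->G->R'->B->plug->B
Char 3 ('H'): step: R->4, L=4; H->plug->H->R->E->L->D->refl->E->L'->A->R'->D->plug->E
Char 4 ('G'): step: R->5, L=4; G->plug->F->R->F->L->B->refl->G->L'->H->R'->C->plug->C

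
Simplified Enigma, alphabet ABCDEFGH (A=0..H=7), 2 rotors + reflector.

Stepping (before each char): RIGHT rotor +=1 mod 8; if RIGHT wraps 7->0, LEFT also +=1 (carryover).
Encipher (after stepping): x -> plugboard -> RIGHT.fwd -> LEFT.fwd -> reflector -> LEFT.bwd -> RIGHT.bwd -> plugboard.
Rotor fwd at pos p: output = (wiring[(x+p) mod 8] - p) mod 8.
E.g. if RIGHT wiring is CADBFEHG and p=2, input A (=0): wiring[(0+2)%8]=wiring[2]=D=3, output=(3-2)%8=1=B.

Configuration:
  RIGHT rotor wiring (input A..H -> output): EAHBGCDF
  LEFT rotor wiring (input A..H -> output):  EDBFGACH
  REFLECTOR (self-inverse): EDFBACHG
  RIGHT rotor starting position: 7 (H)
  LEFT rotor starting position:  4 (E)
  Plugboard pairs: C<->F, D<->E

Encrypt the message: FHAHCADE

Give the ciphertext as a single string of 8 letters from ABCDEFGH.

Char 1 ('F'): step: R->0, L->5 (L advanced); F->plug->C->R->H->L->B->refl->D->L'->A->R'->B->plug->B
Char 2 ('H'): step: R->1, L=5; H->plug->H->R->D->L->H->refl->G->L'->E->R'->G->plug->G
Char 3 ('A'): step: R->2, L=5; A->plug->A->R->F->L->E->refl->A->L'->G->R'->H->plug->H
Char 4 ('H'): step: R->3, L=5; H->plug->H->R->E->L->G->refl->H->L'->D->R'->B->plug->B
Char 5 ('C'): step: R->4, L=5; C->plug->F->R->E->L->G->refl->H->L'->D->R'->G->plug->G
Char 6 ('A'): step: R->5, L=5; A->plug->A->R->F->L->E->refl->A->L'->G->R'->B->plug->B
Char 7 ('D'): step: R->6, L=5; D->plug->E->R->B->L->F->refl->C->L'->C->R'->D->plug->E
Char 8 ('E'): step: R->7, L=5; E->plug->D->R->A->L->D->refl->B->L'->H->R'->F->plug->C

Answer: BGHBGBEC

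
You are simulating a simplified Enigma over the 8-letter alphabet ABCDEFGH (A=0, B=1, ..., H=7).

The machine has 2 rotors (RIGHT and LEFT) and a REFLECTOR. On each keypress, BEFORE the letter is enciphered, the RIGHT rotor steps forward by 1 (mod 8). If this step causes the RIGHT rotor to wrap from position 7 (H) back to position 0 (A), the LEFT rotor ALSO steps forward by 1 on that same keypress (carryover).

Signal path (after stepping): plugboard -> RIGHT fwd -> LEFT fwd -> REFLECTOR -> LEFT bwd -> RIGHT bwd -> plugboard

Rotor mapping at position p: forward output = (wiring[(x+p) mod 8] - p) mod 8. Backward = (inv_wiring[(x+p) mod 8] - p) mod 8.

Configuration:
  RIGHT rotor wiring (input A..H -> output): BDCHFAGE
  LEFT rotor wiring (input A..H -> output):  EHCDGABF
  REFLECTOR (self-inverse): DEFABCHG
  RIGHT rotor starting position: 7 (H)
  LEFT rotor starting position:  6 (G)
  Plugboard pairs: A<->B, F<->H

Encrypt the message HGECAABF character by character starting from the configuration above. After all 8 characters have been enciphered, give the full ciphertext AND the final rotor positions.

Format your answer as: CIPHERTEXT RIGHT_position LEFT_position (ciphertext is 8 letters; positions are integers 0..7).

Char 1 ('H'): step: R->0, L->7 (L advanced); H->plug->F->R->A->L->G->refl->H->L'->F->R'->E->plug->E
Char 2 ('G'): step: R->1, L=7; G->plug->G->R->D->L->D->refl->A->L'->C->R'->A->plug->B
Char 3 ('E'): step: R->2, L=7; E->plug->E->R->E->L->E->refl->B->L'->G->R'->D->plug->D
Char 4 ('C'): step: R->3, L=7; C->plug->C->R->F->L->H->refl->G->L'->A->R'->G->plug->G
Char 5 ('A'): step: R->4, L=7; A->plug->B->R->E->L->E->refl->B->L'->G->R'->G->plug->G
Char 6 ('A'): step: R->5, L=7; A->plug->B->R->B->L->F->refl->C->L'->H->R'->C->plug->C
Char 7 ('B'): step: R->6, L=7; B->plug->A->R->A->L->G->refl->H->L'->F->R'->D->plug->D
Char 8 ('F'): step: R->7, L=7; F->plug->H->R->H->L->C->refl->F->L'->B->R'->G->plug->G
Final: ciphertext=EBDGGCDG, RIGHT=7, LEFT=7

Answer: EBDGGCDG 7 7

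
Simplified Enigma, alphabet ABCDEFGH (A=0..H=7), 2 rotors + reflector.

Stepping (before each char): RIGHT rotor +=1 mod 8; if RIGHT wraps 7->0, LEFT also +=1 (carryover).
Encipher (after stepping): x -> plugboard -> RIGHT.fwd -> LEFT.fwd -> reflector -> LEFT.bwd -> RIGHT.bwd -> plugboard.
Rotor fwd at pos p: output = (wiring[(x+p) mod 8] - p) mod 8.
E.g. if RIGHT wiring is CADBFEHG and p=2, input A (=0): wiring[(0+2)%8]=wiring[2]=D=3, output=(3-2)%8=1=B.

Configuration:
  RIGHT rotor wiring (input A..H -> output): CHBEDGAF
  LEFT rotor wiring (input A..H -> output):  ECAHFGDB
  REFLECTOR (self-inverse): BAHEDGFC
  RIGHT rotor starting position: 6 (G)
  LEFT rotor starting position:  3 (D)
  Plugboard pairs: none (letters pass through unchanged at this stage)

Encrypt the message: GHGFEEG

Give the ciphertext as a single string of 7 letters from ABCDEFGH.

Answer: FEBHAAH

Derivation:
Char 1 ('G'): step: R->7, L=3; G->plug->G->R->H->L->F->refl->G->L'->E->R'->F->plug->F
Char 2 ('H'): step: R->0, L->4 (L advanced); H->plug->H->R->F->L->G->refl->F->L'->D->R'->E->plug->E
Char 3 ('G'): step: R->1, L=4; G->plug->G->R->E->L->A->refl->B->L'->A->R'->B->plug->B
Char 4 ('F'): step: R->2, L=4; F->plug->F->R->D->L->F->refl->G->L'->F->R'->H->plug->H
Char 5 ('E'): step: R->3, L=4; E->plug->E->R->C->L->H->refl->C->L'->B->R'->A->plug->A
Char 6 ('E'): step: R->4, L=4; E->plug->E->R->G->L->E->refl->D->L'->H->R'->A->plug->A
Char 7 ('G'): step: R->5, L=4; G->plug->G->R->H->L->D->refl->E->L'->G->R'->H->plug->H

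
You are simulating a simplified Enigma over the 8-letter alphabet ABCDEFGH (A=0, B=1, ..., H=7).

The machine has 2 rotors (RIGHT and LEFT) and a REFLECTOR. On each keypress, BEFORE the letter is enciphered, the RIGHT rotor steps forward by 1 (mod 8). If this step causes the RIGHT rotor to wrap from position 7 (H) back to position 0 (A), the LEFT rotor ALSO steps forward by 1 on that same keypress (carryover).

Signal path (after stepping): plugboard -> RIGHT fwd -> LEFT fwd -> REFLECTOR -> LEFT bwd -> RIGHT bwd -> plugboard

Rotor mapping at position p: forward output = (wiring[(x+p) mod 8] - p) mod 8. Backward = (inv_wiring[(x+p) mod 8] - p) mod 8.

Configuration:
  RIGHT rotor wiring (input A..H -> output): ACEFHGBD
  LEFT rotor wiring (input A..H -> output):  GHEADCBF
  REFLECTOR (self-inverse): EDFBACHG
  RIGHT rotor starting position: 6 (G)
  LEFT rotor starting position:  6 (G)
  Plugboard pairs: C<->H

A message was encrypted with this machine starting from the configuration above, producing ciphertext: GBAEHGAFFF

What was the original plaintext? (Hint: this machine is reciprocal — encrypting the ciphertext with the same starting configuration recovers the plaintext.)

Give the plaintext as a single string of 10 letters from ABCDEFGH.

Char 1 ('G'): step: R->7, L=6; G->plug->G->R->H->L->E->refl->A->L'->C->R'->H->plug->C
Char 2 ('B'): step: R->0, L->7 (L advanced); B->plug->B->R->C->L->A->refl->E->L'->F->R'->D->plug->D
Char 3 ('A'): step: R->1, L=7; A->plug->A->R->B->L->H->refl->G->L'->A->R'->F->plug->F
Char 4 ('E'): step: R->2, L=7; E->plug->E->R->H->L->C->refl->F->L'->D->R'->B->plug->B
Char 5 ('H'): step: R->3, L=7; H->plug->C->R->D->L->F->refl->C->L'->H->R'->G->plug->G
Char 6 ('G'): step: R->4, L=7; G->plug->G->R->A->L->G->refl->H->L'->B->R'->H->plug->C
Char 7 ('A'): step: R->5, L=7; A->plug->A->R->B->L->H->refl->G->L'->A->R'->G->plug->G
Char 8 ('F'): step: R->6, L=7; F->plug->F->R->H->L->C->refl->F->L'->D->R'->A->plug->A
Char 9 ('F'): step: R->7, L=7; F->plug->F->R->A->L->G->refl->H->L'->B->R'->B->plug->B
Char 10 ('F'): step: R->0, L->0 (L advanced); F->plug->F->R->G->L->B->refl->D->L'->E->R'->C->plug->H

Answer: CDFBGCGABH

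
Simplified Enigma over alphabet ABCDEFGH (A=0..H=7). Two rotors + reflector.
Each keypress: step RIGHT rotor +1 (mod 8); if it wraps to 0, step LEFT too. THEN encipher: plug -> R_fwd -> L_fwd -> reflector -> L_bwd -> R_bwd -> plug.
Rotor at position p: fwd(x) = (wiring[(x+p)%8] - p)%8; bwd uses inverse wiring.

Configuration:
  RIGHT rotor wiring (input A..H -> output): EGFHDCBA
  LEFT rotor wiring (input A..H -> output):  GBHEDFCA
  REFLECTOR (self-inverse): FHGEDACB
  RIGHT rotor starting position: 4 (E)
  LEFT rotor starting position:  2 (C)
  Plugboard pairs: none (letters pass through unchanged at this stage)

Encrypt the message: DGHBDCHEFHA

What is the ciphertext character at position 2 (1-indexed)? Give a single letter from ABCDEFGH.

Char 1 ('D'): step: R->5, L=2; D->plug->D->R->H->L->H->refl->B->L'->C->R'->G->plug->G
Char 2 ('G'): step: R->6, L=2; G->plug->G->R->F->L->G->refl->C->L'->B->R'->F->plug->F

F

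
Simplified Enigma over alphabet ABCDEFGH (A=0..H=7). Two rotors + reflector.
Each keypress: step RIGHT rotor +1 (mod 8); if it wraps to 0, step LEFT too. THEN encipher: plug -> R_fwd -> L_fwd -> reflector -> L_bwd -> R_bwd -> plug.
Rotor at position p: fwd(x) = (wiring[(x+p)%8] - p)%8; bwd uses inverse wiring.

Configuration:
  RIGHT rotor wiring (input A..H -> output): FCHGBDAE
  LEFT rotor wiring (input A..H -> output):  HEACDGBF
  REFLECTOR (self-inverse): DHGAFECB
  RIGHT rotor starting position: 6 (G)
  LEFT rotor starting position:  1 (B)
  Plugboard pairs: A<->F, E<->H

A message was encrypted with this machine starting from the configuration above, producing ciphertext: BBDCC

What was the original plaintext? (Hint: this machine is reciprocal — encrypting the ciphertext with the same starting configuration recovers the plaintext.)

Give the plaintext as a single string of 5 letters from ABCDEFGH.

Char 1 ('B'): step: R->7, L=1; B->plug->B->R->G->L->E->refl->F->L'->E->R'->G->plug->G
Char 2 ('B'): step: R->0, L->2 (L advanced); B->plug->B->R->C->L->B->refl->H->L'->E->R'->H->plug->E
Char 3 ('D'): step: R->1, L=2; D->plug->D->R->A->L->G->refl->C->L'->H->R'->F->plug->A
Char 4 ('C'): step: R->2, L=2; C->plug->C->R->H->L->C->refl->G->L'->A->R'->H->plug->E
Char 5 ('C'): step: R->3, L=2; C->plug->C->R->A->L->G->refl->C->L'->H->R'->G->plug->G

Answer: GEAEG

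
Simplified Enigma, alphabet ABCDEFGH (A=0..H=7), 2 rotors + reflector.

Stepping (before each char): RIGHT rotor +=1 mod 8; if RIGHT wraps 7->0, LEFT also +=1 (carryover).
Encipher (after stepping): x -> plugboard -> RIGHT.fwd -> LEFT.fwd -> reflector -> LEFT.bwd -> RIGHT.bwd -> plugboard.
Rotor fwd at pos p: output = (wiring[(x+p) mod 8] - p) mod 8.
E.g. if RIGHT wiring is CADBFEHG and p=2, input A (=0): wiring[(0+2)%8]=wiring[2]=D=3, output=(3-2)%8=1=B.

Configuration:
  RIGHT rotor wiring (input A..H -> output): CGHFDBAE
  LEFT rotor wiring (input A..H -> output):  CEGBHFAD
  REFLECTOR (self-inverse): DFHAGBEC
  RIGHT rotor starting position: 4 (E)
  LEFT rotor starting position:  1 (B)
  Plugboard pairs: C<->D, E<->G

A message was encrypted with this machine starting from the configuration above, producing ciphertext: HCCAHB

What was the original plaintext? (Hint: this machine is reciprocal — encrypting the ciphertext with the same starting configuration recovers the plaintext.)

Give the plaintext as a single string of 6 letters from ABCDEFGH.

Char 1 ('H'): step: R->5, L=1; H->plug->H->R->G->L->C->refl->H->L'->F->R'->D->plug->C
Char 2 ('C'): step: R->6, L=1; C->plug->D->R->A->L->D->refl->A->L'->C->R'->A->plug->A
Char 3 ('C'): step: R->7, L=1; C->plug->D->R->A->L->D->refl->A->L'->C->R'->G->plug->E
Char 4 ('A'): step: R->0, L->2 (L advanced); A->plug->A->R->C->L->F->refl->B->L'->F->R'->D->plug->C
Char 5 ('H'): step: R->1, L=2; H->plug->H->R->B->L->H->refl->C->L'->H->R'->F->plug->F
Char 6 ('B'): step: R->2, L=2; B->plug->B->R->D->L->D->refl->A->L'->G->R'->E->plug->G

Answer: CAECFG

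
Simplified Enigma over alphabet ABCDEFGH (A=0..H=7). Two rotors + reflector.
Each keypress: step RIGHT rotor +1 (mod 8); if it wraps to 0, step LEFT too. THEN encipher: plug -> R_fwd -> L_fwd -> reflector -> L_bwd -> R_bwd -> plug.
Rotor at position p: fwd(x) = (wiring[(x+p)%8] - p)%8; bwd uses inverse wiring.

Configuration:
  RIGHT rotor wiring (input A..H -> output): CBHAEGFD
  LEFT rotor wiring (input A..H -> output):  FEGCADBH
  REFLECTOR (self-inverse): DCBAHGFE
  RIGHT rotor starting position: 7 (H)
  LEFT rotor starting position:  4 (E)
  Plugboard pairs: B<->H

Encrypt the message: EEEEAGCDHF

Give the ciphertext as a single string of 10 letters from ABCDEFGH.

Answer: HGBGEBEBFA

Derivation:
Char 1 ('E'): step: R->0, L->5 (L advanced); E->plug->E->R->E->L->H->refl->E->L'->B->R'->B->plug->H
Char 2 ('E'): step: R->1, L=5; E->plug->E->R->F->L->B->refl->C->L'->C->R'->G->plug->G
Char 3 ('E'): step: R->2, L=5; E->plug->E->R->D->L->A->refl->D->L'->H->R'->H->plug->B
Char 4 ('E'): step: R->3, L=5; E->plug->E->R->A->L->G->refl->F->L'->G->R'->G->plug->G
Char 5 ('A'): step: R->4, L=5; A->plug->A->R->A->L->G->refl->F->L'->G->R'->E->plug->E
Char 6 ('G'): step: R->5, L=5; G->plug->G->R->D->L->A->refl->D->L'->H->R'->H->plug->B
Char 7 ('C'): step: R->6, L=5; C->plug->C->R->E->L->H->refl->E->L'->B->R'->E->plug->E
Char 8 ('D'): step: R->7, L=5; D->plug->D->R->A->L->G->refl->F->L'->G->R'->H->plug->B
Char 9 ('H'): step: R->0, L->6 (L advanced); H->plug->B->R->B->L->B->refl->C->L'->G->R'->F->plug->F
Char 10 ('F'): step: R->1, L=6; F->plug->F->R->E->L->A->refl->D->L'->A->R'->A->plug->A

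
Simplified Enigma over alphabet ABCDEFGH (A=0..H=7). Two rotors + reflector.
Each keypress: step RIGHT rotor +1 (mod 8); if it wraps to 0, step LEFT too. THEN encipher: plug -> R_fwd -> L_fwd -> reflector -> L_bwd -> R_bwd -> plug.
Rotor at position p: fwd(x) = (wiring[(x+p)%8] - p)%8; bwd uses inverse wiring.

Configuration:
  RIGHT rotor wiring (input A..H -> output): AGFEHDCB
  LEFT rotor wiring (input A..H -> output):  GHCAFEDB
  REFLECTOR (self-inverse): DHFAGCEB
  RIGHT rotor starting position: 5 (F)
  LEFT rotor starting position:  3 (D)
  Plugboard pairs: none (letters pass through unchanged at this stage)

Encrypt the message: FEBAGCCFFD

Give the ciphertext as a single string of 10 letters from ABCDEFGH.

Char 1 ('F'): step: R->6, L=3; F->plug->F->R->G->L->E->refl->G->L'->E->R'->A->plug->A
Char 2 ('E'): step: R->7, L=3; E->plug->E->R->F->L->D->refl->A->L'->D->R'->H->plug->H
Char 3 ('B'): step: R->0, L->4 (L advanced); B->plug->B->R->G->L->G->refl->E->L'->H->R'->E->plug->E
Char 4 ('A'): step: R->1, L=4; A->plug->A->R->F->L->D->refl->A->L'->B->R'->F->plug->F
Char 5 ('G'): step: R->2, L=4; G->plug->G->R->G->L->G->refl->E->L'->H->R'->F->plug->F
Char 6 ('C'): step: R->3, L=4; C->plug->C->R->A->L->B->refl->H->L'->C->R'->H->plug->H
Char 7 ('C'): step: R->4, L=4; C->plug->C->R->G->L->G->refl->E->L'->H->R'->B->plug->B
Char 8 ('F'): step: R->5, L=4; F->plug->F->R->A->L->B->refl->H->L'->C->R'->H->plug->H
Char 9 ('F'): step: R->6, L=4; F->plug->F->R->G->L->G->refl->E->L'->H->R'->E->plug->E
Char 10 ('D'): step: R->7, L=4; D->plug->D->R->G->L->G->refl->E->L'->H->R'->C->plug->C

Answer: AHEFFHBHEC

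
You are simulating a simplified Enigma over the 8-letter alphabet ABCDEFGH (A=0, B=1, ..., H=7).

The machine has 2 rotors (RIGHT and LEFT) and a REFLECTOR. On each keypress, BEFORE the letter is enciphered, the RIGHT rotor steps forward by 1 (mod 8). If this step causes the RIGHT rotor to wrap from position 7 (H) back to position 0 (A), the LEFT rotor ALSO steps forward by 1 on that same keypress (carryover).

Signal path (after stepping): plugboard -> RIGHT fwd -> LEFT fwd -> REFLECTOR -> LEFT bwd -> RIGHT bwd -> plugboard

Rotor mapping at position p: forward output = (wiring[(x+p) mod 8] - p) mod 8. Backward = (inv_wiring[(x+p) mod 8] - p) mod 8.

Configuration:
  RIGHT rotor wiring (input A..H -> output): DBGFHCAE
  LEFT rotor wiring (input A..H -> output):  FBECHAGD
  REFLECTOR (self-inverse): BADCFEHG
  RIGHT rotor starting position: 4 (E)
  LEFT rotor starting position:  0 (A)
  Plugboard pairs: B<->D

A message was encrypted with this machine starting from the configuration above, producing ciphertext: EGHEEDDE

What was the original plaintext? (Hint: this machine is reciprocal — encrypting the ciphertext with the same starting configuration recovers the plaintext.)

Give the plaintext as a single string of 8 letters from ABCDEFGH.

Char 1 ('E'): step: R->5, L=0; E->plug->E->R->E->L->H->refl->G->L'->G->R'->D->plug->B
Char 2 ('G'): step: R->6, L=0; G->plug->G->R->B->L->B->refl->A->L'->F->R'->C->plug->C
Char 3 ('H'): step: R->7, L=0; H->plug->H->R->B->L->B->refl->A->L'->F->R'->A->plug->A
Char 4 ('E'): step: R->0, L->1 (L advanced); E->plug->E->R->H->L->E->refl->F->L'->F->R'->D->plug->B
Char 5 ('E'): step: R->1, L=1; E->plug->E->R->B->L->D->refl->C->L'->G->R'->D->plug->B
Char 6 ('D'): step: R->2, L=1; D->plug->B->R->D->L->G->refl->H->L'->E->R'->A->plug->A
Char 7 ('D'): step: R->3, L=1; D->plug->B->R->E->L->H->refl->G->L'->D->R'->H->plug->H
Char 8 ('E'): step: R->4, L=1; E->plug->E->R->H->L->E->refl->F->L'->F->R'->F->plug->F

Answer: BCABBAHF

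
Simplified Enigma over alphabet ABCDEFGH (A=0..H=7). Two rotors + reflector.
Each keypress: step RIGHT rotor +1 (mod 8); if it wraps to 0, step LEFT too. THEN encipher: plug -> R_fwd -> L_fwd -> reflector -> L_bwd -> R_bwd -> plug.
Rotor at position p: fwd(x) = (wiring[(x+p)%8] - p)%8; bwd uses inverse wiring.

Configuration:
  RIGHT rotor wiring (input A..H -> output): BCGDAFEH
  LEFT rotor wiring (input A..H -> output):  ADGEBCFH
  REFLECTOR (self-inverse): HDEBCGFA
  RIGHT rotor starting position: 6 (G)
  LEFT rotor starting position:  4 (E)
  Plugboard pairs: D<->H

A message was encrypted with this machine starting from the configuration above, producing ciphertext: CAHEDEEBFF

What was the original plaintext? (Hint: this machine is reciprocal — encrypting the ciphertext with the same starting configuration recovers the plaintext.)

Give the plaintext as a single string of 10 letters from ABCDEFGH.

Char 1 ('C'): step: R->7, L=4; C->plug->C->R->D->L->D->refl->B->L'->C->R'->B->plug->B
Char 2 ('A'): step: R->0, L->5 (L advanced); A->plug->A->R->B->L->A->refl->H->L'->G->R'->C->plug->C
Char 3 ('H'): step: R->1, L=5; H->plug->D->R->H->L->E->refl->C->L'->C->R'->C->plug->C
Char 4 ('E'): step: R->2, L=5; E->plug->E->R->C->L->C->refl->E->L'->H->R'->G->plug->G
Char 5 ('D'): step: R->3, L=5; D->plug->H->R->D->L->D->refl->B->L'->F->R'->B->plug->B
Char 6 ('E'): step: R->4, L=5; E->plug->E->R->F->L->B->refl->D->L'->D->R'->D->plug->H
Char 7 ('E'): step: R->5, L=5; E->plug->E->R->F->L->B->refl->D->L'->D->R'->H->plug->D
Char 8 ('B'): step: R->6, L=5; B->plug->B->R->B->L->A->refl->H->L'->G->R'->A->plug->A
Char 9 ('F'): step: R->7, L=5; F->plug->F->R->B->L->A->refl->H->L'->G->R'->G->plug->G
Char 10 ('F'): step: R->0, L->6 (L advanced); F->plug->F->R->F->L->G->refl->F->L'->D->R'->D->plug->H

Answer: BCCGBHDAGH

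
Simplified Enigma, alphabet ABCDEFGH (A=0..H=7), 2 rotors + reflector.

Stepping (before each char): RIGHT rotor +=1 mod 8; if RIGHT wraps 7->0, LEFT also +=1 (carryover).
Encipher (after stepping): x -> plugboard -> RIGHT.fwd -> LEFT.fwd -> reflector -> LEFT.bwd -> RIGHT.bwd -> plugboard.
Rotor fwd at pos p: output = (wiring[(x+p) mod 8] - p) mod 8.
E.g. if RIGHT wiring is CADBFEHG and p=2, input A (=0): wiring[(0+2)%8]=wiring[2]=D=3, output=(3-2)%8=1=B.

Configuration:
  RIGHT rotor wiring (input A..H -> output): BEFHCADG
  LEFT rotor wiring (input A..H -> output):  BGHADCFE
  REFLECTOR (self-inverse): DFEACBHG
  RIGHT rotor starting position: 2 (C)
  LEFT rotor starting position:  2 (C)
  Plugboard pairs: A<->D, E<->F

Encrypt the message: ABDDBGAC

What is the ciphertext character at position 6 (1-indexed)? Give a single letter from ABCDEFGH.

Char 1 ('A'): step: R->3, L=2; A->plug->D->R->A->L->F->refl->B->L'->C->R'->H->plug->H
Char 2 ('B'): step: R->4, L=2; B->plug->B->R->E->L->D->refl->A->L'->D->R'->H->plug->H
Char 3 ('D'): step: R->5, L=2; D->plug->A->R->D->L->A->refl->D->L'->E->R'->D->plug->A
Char 4 ('D'): step: R->6, L=2; D->plug->A->R->F->L->C->refl->E->L'->H->R'->E->plug->F
Char 5 ('B'): step: R->7, L=2; B->plug->B->R->C->L->B->refl->F->L'->A->R'->E->plug->F
Char 6 ('G'): step: R->0, L->3 (L advanced); G->plug->G->R->D->L->C->refl->E->L'->H->R'->D->plug->A

A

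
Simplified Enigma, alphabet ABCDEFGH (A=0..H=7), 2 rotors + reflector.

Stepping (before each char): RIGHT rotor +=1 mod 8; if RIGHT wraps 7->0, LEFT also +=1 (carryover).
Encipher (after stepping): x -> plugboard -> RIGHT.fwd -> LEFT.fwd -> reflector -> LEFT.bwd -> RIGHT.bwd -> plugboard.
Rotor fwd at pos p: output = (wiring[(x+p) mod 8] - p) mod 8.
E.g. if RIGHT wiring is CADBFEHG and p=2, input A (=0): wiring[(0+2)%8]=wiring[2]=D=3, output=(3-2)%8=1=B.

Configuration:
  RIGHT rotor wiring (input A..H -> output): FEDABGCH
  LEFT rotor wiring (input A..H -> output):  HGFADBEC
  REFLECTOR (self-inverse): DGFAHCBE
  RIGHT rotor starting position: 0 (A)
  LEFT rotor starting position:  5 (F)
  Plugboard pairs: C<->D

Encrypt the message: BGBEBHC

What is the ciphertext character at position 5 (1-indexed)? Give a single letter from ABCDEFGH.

Char 1 ('B'): step: R->1, L=5; B->plug->B->R->C->L->F->refl->C->L'->D->R'->A->plug->A
Char 2 ('G'): step: R->2, L=5; G->plug->G->R->D->L->C->refl->F->L'->C->R'->H->plug->H
Char 3 ('B'): step: R->3, L=5; B->plug->B->R->G->L->D->refl->A->L'->F->R'->A->plug->A
Char 4 ('E'): step: R->4, L=5; E->plug->E->R->B->L->H->refl->E->L'->A->R'->F->plug->F
Char 5 ('B'): step: R->5, L=5; B->plug->B->R->F->L->A->refl->D->L'->G->R'->F->plug->F

F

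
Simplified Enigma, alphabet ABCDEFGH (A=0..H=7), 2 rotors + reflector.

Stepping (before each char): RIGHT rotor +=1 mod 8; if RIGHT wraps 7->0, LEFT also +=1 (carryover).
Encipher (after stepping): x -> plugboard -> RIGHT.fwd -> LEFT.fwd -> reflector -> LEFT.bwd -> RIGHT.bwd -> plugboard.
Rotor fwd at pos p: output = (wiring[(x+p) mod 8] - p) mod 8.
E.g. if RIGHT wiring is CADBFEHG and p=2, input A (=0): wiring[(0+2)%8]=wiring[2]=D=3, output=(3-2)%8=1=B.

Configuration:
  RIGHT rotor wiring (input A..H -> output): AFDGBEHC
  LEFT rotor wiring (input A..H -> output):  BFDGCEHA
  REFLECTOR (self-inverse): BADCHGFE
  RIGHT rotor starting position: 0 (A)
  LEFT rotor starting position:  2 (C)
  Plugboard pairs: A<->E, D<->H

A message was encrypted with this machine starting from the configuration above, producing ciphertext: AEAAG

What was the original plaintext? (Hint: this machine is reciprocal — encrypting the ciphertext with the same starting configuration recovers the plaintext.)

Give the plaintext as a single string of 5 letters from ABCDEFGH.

Char 1 ('A'): step: R->1, L=2; A->plug->E->R->D->L->C->refl->D->L'->H->R'->H->plug->D
Char 2 ('E'): step: R->2, L=2; E->plug->A->R->B->L->E->refl->H->L'->G->R'->G->plug->G
Char 3 ('A'): step: R->3, L=2; A->plug->E->R->H->L->D->refl->C->L'->D->R'->A->plug->E
Char 4 ('A'): step: R->4, L=2; A->plug->E->R->E->L->F->refl->G->L'->F->R'->A->plug->E
Char 5 ('G'): step: R->5, L=2; G->plug->G->R->B->L->E->refl->H->L'->G->R'->F->plug->F

Answer: DGEEF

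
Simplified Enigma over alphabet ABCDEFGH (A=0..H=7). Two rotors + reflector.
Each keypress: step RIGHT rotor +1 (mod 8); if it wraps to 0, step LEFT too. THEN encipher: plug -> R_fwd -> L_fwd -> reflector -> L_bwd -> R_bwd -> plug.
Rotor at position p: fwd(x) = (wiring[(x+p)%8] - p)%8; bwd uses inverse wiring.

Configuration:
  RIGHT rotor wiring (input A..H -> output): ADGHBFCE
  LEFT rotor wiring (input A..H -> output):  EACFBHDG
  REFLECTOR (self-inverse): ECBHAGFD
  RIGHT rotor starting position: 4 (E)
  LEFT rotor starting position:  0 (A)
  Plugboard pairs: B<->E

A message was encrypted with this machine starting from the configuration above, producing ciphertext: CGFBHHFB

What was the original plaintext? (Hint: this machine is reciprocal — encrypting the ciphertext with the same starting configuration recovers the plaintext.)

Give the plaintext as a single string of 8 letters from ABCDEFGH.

Answer: DHCFDEBC

Derivation:
Char 1 ('C'): step: R->5, L=0; C->plug->C->R->H->L->G->refl->F->L'->D->R'->D->plug->D
Char 2 ('G'): step: R->6, L=0; G->plug->G->R->D->L->F->refl->G->L'->H->R'->H->plug->H
Char 3 ('F'): step: R->7, L=0; F->plug->F->R->C->L->C->refl->B->L'->E->R'->C->plug->C
Char 4 ('B'): step: R->0, L->1 (L advanced); B->plug->E->R->B->L->B->refl->C->L'->F->R'->F->plug->F
Char 5 ('H'): step: R->1, L=1; H->plug->H->R->H->L->D->refl->H->L'->A->R'->D->plug->D
Char 6 ('H'): step: R->2, L=1; H->plug->H->R->B->L->B->refl->C->L'->F->R'->B->plug->E
Char 7 ('F'): step: R->3, L=1; F->plug->F->R->F->L->C->refl->B->L'->B->R'->E->plug->B
Char 8 ('B'): step: R->4, L=1; B->plug->E->R->E->L->G->refl->F->L'->G->R'->C->plug->C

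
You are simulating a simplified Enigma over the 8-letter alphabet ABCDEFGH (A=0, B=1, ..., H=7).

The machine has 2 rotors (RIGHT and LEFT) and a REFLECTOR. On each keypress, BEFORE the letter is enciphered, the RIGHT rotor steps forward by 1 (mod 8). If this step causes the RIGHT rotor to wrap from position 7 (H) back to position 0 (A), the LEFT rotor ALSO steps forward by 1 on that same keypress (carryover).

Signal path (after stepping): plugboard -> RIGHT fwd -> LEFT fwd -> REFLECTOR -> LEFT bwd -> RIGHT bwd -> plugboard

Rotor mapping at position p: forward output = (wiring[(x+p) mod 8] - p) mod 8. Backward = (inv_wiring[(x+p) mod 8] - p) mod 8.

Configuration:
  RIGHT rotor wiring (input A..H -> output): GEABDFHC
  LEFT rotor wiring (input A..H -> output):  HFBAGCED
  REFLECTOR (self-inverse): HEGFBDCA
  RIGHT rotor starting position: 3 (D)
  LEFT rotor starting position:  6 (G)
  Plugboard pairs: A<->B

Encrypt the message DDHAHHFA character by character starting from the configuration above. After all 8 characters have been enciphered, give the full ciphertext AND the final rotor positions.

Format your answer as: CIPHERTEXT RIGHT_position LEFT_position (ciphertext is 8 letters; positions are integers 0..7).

Answer: CGEEEGGD 3 7

Derivation:
Char 1 ('D'): step: R->4, L=6; D->plug->D->R->G->L->A->refl->H->L'->D->R'->C->plug->C
Char 2 ('D'): step: R->5, L=6; D->plug->D->R->B->L->F->refl->D->L'->E->R'->G->plug->G
Char 3 ('H'): step: R->6, L=6; H->plug->H->R->H->L->E->refl->B->L'->C->R'->E->plug->E
Char 4 ('A'): step: R->7, L=6; A->plug->B->R->H->L->E->refl->B->L'->C->R'->E->plug->E
Char 5 ('H'): step: R->0, L->7 (L advanced); H->plug->H->R->C->L->G->refl->C->L'->D->R'->E->plug->E
Char 6 ('H'): step: R->1, L=7; H->plug->H->R->F->L->H->refl->A->L'->B->R'->G->plug->G
Char 7 ('F'): step: R->2, L=7; F->plug->F->R->A->L->E->refl->B->L'->E->R'->G->plug->G
Char 8 ('A'): step: R->3, L=7; A->plug->B->R->A->L->E->refl->B->L'->E->R'->D->plug->D
Final: ciphertext=CGEEEGGD, RIGHT=3, LEFT=7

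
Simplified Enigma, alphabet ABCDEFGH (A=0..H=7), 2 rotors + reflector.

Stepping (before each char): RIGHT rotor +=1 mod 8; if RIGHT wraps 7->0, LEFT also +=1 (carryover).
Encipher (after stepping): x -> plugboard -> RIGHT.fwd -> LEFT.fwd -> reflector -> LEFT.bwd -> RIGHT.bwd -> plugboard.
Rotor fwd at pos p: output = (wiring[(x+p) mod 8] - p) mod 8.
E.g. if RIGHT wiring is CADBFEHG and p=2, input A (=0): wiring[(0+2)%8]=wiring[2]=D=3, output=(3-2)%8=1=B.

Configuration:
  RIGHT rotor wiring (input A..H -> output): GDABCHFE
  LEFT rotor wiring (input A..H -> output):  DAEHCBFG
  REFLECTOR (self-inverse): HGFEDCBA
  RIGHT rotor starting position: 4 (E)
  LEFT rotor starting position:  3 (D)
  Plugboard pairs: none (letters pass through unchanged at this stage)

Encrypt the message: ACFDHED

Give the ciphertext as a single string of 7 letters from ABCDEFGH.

Char 1 ('A'): step: R->5, L=3; A->plug->A->R->C->L->G->refl->B->L'->H->R'->C->plug->C
Char 2 ('C'): step: R->6, L=3; C->plug->C->R->A->L->E->refl->D->L'->E->R'->G->plug->G
Char 3 ('F'): step: R->7, L=3; F->plug->F->R->D->L->C->refl->F->L'->G->R'->H->plug->H
Char 4 ('D'): step: R->0, L->4 (L advanced); D->plug->D->R->B->L->F->refl->C->L'->D->R'->B->plug->B
Char 5 ('H'): step: R->1, L=4; H->plug->H->R->F->L->E->refl->D->L'->H->R'->B->plug->B
Char 6 ('E'): step: R->2, L=4; E->plug->E->R->D->L->C->refl->F->L'->B->R'->H->plug->H
Char 7 ('D'): step: R->3, L=4; D->plug->D->R->C->L->B->refl->G->L'->A->R'->G->plug->G

Answer: CGHBBHG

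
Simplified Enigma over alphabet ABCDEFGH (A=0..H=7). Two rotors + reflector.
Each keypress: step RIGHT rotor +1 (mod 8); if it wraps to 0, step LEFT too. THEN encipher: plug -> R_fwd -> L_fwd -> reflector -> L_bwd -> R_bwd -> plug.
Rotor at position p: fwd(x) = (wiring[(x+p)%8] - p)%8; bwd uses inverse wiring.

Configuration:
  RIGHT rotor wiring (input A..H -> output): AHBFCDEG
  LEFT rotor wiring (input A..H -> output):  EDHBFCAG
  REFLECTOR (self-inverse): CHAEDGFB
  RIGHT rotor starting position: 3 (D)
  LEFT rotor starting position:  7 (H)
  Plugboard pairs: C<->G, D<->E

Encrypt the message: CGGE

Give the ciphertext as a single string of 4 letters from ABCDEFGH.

Char 1 ('C'): step: R->4, L=7; C->plug->G->R->F->L->G->refl->F->L'->B->R'->H->plug->H
Char 2 ('G'): step: R->5, L=7; G->plug->C->R->B->L->F->refl->G->L'->F->R'->H->plug->H
Char 3 ('G'): step: R->6, L=7; G->plug->C->R->C->L->E->refl->D->L'->G->R'->A->plug->A
Char 4 ('E'): step: R->7, L=7; E->plug->D->R->C->L->E->refl->D->L'->G->R'->E->plug->D

Answer: HHAD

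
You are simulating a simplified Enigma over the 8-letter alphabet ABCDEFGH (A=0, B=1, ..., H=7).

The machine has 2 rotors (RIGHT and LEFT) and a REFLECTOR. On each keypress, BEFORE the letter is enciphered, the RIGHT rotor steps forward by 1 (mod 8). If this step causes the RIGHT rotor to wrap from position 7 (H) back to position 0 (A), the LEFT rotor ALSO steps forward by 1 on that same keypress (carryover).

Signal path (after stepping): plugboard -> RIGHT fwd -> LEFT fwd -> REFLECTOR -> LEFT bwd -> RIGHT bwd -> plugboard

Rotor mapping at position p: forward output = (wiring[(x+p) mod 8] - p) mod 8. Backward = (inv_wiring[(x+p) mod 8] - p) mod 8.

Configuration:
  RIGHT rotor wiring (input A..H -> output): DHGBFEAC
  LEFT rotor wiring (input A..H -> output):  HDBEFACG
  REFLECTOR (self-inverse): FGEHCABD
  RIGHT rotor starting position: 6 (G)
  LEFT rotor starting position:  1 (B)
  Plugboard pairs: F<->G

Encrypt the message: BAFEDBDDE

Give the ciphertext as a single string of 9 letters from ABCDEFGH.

Answer: EBBACFFCC

Derivation:
Char 1 ('B'): step: R->7, L=1; B->plug->B->R->E->L->H->refl->D->L'->C->R'->E->plug->E
Char 2 ('A'): step: R->0, L->2 (L advanced); A->plug->A->R->D->L->G->refl->B->L'->H->R'->B->plug->B
Char 3 ('F'): step: R->1, L=2; F->plug->G->R->B->L->C->refl->E->L'->F->R'->B->plug->B
Char 4 ('E'): step: R->2, L=2; E->plug->E->R->G->L->F->refl->A->L'->E->R'->A->plug->A
Char 5 ('D'): step: R->3, L=2; D->plug->D->R->F->L->E->refl->C->L'->B->R'->C->plug->C
Char 6 ('B'): step: R->4, L=2; B->plug->B->R->A->L->H->refl->D->L'->C->R'->G->plug->F
Char 7 ('D'): step: R->5, L=2; D->plug->D->R->G->L->F->refl->A->L'->E->R'->G->plug->F
Char 8 ('D'): step: R->6, L=2; D->plug->D->R->B->L->C->refl->E->L'->F->R'->C->plug->C
Char 9 ('E'): step: R->7, L=2; E->plug->E->R->C->L->D->refl->H->L'->A->R'->C->plug->C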